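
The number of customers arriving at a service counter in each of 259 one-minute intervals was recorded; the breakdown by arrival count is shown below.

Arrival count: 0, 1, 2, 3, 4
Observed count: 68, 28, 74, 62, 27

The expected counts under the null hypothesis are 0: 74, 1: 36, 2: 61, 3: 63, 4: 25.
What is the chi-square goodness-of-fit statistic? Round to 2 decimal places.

5.21

χ² = (68−74)²/74 + (28−36)²/36 + (74−61)²/61 + (62−63)²/63 + (27−25)²/25
   = 0.486 + 1.778 + 2.770 + 0.016 + 0.160
Sum = 5.21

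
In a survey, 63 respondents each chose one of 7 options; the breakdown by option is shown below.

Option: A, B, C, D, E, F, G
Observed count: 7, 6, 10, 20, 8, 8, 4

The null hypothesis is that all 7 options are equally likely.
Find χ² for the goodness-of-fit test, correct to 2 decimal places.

Expected count for each of the 7 categories: 63/7 = 9.
cat         O        E   (O−E)²/E
A           7        9      0.444
B           6        9      1.000
C          10        9      0.111
D          20        9     13.444
E           8        9      0.111
F           8        9      0.111
G           4        9      2.778
Sum = 18.00

18.00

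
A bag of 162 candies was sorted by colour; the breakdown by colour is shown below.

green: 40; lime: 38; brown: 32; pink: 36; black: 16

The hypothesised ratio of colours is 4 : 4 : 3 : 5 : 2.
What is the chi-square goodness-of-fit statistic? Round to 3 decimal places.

3.504

Ratio total = 18. Expected counts: 162×4/18 = 36, 162×4/18 = 36, 162×3/18 = 27, 162×5/18 = 45, 162×2/18 = 18.
green: (40 − 36)²/36 = 16/36 = 0.4444
lime: (38 − 36)²/36 = 4/36 = 0.1111
brown: (32 − 27)²/27 = 25/27 = 0.9259
pink: (36 − 45)²/45 = 81/45 = 1.8000
black: (16 − 18)²/18 = 4/18 = 0.2222
Sum = 3.504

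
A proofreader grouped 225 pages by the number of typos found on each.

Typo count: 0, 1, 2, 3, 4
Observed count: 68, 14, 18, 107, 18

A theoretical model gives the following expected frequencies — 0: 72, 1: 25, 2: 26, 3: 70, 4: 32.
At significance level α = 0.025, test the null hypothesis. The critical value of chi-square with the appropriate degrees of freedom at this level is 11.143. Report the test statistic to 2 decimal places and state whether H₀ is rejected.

cat         O        E   (O−E)²/E
0          68       72      0.222
1          14       25      4.840
2          18       26      2.462
3         107       70     19.557
4          18       32      6.125
Sum = 33.21
df = 4. Since 33.21 > 11.143, we reject H₀.

33.21; reject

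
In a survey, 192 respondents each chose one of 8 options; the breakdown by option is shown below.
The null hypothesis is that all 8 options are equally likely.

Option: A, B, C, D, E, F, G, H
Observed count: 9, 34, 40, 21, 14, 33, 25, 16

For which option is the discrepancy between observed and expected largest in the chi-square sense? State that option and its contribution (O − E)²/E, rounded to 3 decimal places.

C, 10.667

Expected count for each of the 8 categories: 192/8 = 24.
χ² = (9−24)²/24 + (34−24)²/24 + (40−24)²/24 + (21−24)²/24 + (14−24)²/24 + (33−24)²/24 + (25−24)²/24 + (16−24)²/24
   = 9.3750 + 4.1667 + 10.6667 + 0.3750 + 4.1667 + 3.3750 + 0.0417 + 2.6667
The largest term is for C: 10.667.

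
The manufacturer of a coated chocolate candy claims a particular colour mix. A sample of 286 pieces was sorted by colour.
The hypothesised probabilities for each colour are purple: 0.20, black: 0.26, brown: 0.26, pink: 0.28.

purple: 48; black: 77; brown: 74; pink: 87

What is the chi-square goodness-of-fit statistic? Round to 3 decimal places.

2.173

Expected counts E_i = n·p_i: 286×0.20 = 57.2, 286×0.26 = 74.36, 286×0.26 = 74.36, 286×0.28 = 80.08.
purple: (48 − 57.2)²/57.2 = 84.64/57.2 = 1.4797
black: (77 − 74.36)²/74.36 = 6.9696/74.36 = 0.0937
brown: (74 − 74.36)²/74.36 = 0.1296/74.36 = 0.0017
pink: (87 − 80.08)²/80.08 = 47.8864/80.08 = 0.5980
Sum = 2.173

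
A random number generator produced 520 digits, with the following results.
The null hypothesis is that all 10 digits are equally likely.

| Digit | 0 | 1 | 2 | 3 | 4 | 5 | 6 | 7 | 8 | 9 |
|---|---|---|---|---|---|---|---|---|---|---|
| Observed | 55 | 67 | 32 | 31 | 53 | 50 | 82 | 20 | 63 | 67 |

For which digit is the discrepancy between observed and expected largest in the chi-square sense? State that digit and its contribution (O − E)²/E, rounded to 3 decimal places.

Under H₀ each category has probability 1/10, so each expected count is 520/10 = 52.
χ² = (55−52)²/52 + (67−52)²/52 + (32−52)²/52 + (31−52)²/52 + (53−52)²/52 + (50−52)²/52 + (82−52)²/52 + (20−52)²/52 + (63−52)²/52 + (67−52)²/52
   = 0.1731 + 4.3269 + 7.6923 + 8.4808 + 0.0192 + 0.0769 + 17.3077 + 19.6923 + 2.3269 + 4.3269
The largest term is for 7: 19.692.

7, 19.692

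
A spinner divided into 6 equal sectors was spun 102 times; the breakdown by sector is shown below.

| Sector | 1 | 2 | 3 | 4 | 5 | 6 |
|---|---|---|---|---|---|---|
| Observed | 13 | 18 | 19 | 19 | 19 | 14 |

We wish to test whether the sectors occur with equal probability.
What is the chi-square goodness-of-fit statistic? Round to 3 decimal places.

Under H₀ each category has probability 1/6, so each expected count is 102/6 = 17.
χ² = (13−17)²/17 + (18−17)²/17 + (19−17)²/17 + (19−17)²/17 + (19−17)²/17 + (14−17)²/17
   = 0.9412 + 0.0588 + 0.2353 + 0.2353 + 0.2353 + 0.5294
Sum = 2.235

2.235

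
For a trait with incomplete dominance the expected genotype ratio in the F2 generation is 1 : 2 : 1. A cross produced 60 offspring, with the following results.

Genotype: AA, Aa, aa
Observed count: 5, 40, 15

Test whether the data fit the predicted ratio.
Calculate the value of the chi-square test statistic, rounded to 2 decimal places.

Ratio total = 4. Expected counts: 60×1/4 = 15, 60×2/4 = 30, 60×1/4 = 15.
AA: (5 − 15)²/15 = 100/15 = 6.667
Aa: (40 − 30)²/30 = 100/30 = 3.333
aa: (15 − 15)²/15 = 0/15 = 0.000
Sum = 10.00

10.00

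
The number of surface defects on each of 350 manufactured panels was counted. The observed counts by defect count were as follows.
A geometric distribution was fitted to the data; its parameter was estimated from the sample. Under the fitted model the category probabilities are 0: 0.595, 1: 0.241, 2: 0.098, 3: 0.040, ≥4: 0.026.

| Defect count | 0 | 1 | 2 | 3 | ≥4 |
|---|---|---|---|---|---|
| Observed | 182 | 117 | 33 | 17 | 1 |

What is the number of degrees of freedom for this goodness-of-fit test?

There are k = 5 categories and 1 parameter estimated from the data, so df = 5 − 1 − 1 = 3.

3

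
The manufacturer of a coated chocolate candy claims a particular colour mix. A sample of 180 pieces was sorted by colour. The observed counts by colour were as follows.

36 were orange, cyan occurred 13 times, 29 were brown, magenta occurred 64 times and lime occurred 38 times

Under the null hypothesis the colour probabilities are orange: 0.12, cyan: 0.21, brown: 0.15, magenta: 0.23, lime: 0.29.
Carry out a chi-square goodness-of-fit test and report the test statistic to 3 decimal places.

42.219

Expected counts E_i = n·p_i: 180×0.12 = 21.6, 180×0.21 = 37.8, 180×0.15 = 27, 180×0.23 = 41.4, 180×0.29 = 52.2.
orange: (36 − 21.6)²/21.6 = 207.36/21.6 = 9.6000
cyan: (13 − 37.8)²/37.8 = 615.04/37.8 = 16.2709
brown: (29 − 27)²/27 = 4/27 = 0.1481
magenta: (64 − 41.4)²/41.4 = 510.76/41.4 = 12.3372
lime: (38 − 52.2)²/52.2 = 201.64/52.2 = 3.8628
Sum = 42.219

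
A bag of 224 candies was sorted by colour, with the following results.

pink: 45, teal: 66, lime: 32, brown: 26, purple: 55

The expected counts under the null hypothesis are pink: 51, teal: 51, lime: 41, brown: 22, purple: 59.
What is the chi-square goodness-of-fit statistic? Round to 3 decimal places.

cat         O        E   (O−E)²/E
pink       45       51     0.7059
teal       66       51     4.4118
lime       32       41     1.9756
brown      26       22     0.7273
purple     55       59     0.2712
Sum = 8.092

8.092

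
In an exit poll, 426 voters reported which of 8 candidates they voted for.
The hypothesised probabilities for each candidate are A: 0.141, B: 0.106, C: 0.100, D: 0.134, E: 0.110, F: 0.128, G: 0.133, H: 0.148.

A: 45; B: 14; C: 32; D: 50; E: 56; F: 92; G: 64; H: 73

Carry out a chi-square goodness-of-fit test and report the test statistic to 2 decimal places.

Expected counts E_i = n·p_i: 426×0.141 = 60.066, 426×0.106 = 45.156, 426×0.100 = 42.6, 426×0.134 = 57.084, 426×0.110 = 46.86, 426×0.128 = 54.528, 426×0.133 = 56.658, 426×0.148 = 63.048.
cat         O        E   (O−E)²/E
A          45   60.066      3.779
B          14   45.156     21.497
C          32     42.6      2.638
D          50   57.084      0.879
E          56    46.86      1.783
F          92   54.528     25.751
G          64   56.658      0.951
H          73   63.048      1.571
Sum = 58.85

58.85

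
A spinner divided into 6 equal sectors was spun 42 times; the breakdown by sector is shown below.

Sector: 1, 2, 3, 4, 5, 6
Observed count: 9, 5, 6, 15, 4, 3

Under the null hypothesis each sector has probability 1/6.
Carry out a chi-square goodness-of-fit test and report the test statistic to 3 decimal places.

Expected count for each of the 6 categories: 42/6 = 7.
1: (9 − 7)²/7 = 4/7 = 0.5714
2: (5 − 7)²/7 = 4/7 = 0.5714
3: (6 − 7)²/7 = 1/7 = 0.1429
4: (15 − 7)²/7 = 64/7 = 9.1429
5: (4 − 7)²/7 = 9/7 = 1.2857
6: (3 − 7)²/7 = 16/7 = 2.2857
Sum = 14.000

14.000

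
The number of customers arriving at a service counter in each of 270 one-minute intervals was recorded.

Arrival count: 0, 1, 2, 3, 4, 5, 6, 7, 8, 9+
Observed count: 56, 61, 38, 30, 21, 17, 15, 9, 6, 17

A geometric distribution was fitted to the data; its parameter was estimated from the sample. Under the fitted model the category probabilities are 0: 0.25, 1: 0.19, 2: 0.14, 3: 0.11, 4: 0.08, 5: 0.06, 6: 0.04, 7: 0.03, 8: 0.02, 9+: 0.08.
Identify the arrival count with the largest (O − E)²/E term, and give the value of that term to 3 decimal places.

0, 1.959

Expected counts E_i = n·p_i: 270×0.25 = 67.5, 270×0.19 = 51.3, 270×0.14 = 37.8, 270×0.11 = 29.7, 270×0.08 = 21.6, 270×0.06 = 16.2, 270×0.04 = 10.8, 270×0.03 = 8.1, 270×0.02 = 5.4, 270×0.08 = 21.6.
cat         O        E   (O−E)²/E
0          56     67.5     1.9593
1          61     51.3     1.8341
2          38     37.8     0.0011
3          30     29.7     0.0030
4          21     21.6     0.0167
5          17     16.2     0.0395
6          15     10.8     1.6333
7           9      8.1     0.1000
8           6      5.4     0.0667
9+         17     21.6     0.9796
The largest term is for 0: 1.959.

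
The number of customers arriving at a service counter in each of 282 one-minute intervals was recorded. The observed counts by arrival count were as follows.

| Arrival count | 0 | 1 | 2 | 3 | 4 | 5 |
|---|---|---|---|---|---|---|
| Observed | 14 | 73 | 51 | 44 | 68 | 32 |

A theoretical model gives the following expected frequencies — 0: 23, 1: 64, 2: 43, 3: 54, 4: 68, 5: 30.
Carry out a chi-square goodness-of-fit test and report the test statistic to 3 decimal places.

cat         O        E   (O−E)²/E
0          14       23     3.5217
1          73       64     1.2656
2          51       43     1.4884
3          44       54     1.8519
4          68       68     0.0000
5          32       30     0.1333
Sum = 8.261

8.261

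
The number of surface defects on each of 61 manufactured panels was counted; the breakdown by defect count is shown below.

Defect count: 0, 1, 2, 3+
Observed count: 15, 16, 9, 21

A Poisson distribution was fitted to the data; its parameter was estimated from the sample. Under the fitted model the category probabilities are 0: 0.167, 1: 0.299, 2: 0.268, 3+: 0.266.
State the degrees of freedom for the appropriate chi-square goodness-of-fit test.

There are k = 4 categories and 1 parameter estimated from the data, so df = 4 − 1 − 1 = 2.

2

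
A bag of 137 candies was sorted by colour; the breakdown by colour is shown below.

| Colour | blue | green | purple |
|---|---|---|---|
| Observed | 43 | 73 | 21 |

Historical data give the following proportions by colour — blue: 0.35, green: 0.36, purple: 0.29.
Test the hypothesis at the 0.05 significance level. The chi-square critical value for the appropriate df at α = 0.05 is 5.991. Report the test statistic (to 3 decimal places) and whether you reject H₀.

Expected counts E_i = n·p_i: 137×0.35 = 47.95, 137×0.36 = 49.32, 137×0.29 = 39.73.
cat         O        E   (O−E)²/E
blue       43    47.95     0.5110
green      73    49.32    11.3695
purple     21    39.73     8.8299
Sum = 20.710
df = 2. Since 20.710 > 5.991, we reject H₀.

20.710; reject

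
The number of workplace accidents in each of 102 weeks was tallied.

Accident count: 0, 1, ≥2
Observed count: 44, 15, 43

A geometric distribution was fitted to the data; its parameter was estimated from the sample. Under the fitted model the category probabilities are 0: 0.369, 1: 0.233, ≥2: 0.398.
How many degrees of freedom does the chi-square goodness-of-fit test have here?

1

There are k = 3 categories and 1 parameter estimated from the data, so df = 3 − 1 − 1 = 1.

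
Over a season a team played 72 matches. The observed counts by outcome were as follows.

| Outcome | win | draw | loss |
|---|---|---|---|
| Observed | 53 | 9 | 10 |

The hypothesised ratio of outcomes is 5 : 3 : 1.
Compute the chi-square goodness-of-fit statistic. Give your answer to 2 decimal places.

Ratio total = 9. Expected counts: 72×5/9 = 40, 72×3/9 = 24, 72×1/9 = 8.
win: (53 − 40)²/40 = 169/40 = 4.225
draw: (9 − 24)²/24 = 225/24 = 9.375
loss: (10 − 8)²/8 = 4/8 = 0.500
Sum = 14.10

14.10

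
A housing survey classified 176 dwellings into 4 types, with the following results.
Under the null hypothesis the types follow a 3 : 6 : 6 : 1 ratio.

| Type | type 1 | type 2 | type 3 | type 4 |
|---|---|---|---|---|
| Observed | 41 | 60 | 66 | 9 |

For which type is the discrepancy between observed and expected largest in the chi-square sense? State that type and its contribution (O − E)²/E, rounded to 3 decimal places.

Ratio total = 16. Expected counts: 176×3/16 = 33, 176×6/16 = 66, 176×6/16 = 66, 176×1/16 = 11.
χ² = (41−33)²/33 + (60−66)²/66 + (66−66)²/66 + (9−11)²/11
   = 1.9394 + 0.5455 + 0.0000 + 0.3636
The largest term is for type 1: 1.939.

type 1, 1.939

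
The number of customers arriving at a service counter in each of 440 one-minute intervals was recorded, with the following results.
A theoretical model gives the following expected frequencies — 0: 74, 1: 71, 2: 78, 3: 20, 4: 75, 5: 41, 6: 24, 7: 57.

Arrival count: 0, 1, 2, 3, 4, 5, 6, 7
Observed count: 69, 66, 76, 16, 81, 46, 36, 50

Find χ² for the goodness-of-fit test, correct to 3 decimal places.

9.491

0: (69 − 74)²/74 = 25/74 = 0.3378
1: (66 − 71)²/71 = 25/71 = 0.3521
2: (76 − 78)²/78 = 4/78 = 0.0513
3: (16 − 20)²/20 = 16/20 = 0.8000
4: (81 − 75)²/75 = 36/75 = 0.4800
5: (46 − 41)²/41 = 25/41 = 0.6098
6: (36 − 24)²/24 = 144/24 = 6.0000
7: (50 − 57)²/57 = 49/57 = 0.8596
Sum = 9.491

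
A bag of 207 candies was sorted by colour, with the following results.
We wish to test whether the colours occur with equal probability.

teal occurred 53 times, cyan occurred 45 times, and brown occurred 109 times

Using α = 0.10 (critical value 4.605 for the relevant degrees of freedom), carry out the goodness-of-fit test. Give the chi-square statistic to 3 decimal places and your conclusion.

Under H₀ each category has probability 1/3, so each expected count is 207/3 = 69.
teal: (53 − 69)²/69 = 256/69 = 3.7101
cyan: (45 − 69)²/69 = 576/69 = 8.3478
brown: (109 − 69)²/69 = 1600/69 = 23.1884
Sum = 35.246
df = 2. Since 35.246 > 4.605, we reject H₀.

35.246; reject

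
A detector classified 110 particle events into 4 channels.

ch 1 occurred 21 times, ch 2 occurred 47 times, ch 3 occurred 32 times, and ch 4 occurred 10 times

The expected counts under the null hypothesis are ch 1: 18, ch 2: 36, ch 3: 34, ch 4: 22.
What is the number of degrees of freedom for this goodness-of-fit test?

There are k = 4 categories and no parameters were estimated from the data, so df = 4 − 1 = 3.

3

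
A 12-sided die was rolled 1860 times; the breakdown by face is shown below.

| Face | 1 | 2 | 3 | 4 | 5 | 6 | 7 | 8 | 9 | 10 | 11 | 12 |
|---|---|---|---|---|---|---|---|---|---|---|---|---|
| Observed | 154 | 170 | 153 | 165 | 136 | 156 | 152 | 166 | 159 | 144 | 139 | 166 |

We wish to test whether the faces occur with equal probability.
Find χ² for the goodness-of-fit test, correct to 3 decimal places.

Expected count for each of the 12 categories: 1860/12 = 155.
χ² = (154−155)²/155 + (170−155)²/155 + (153−155)²/155 + (165−155)²/155 + (136−155)²/155 + (156−155)²/155 + (152−155)²/155 + (166−155)²/155 + (159−155)²/155 + (144−155)²/155 + (139−155)²/155 + (166−155)²/155
   = 0.0065 + 1.4516 + 0.0258 + 0.6452 + 2.3290 + 0.0065 + 0.0581 + 0.7806 + 0.1032 + 0.7806 + 1.6516 + 0.7806
Sum = 8.619

8.619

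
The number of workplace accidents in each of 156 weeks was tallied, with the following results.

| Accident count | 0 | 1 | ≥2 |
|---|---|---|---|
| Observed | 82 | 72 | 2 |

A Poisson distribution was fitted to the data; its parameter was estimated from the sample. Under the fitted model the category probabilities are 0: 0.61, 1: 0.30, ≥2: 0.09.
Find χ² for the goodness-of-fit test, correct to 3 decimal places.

25.714

Expected counts E_i = n·p_i: 156×0.61 = 95.16, 156×0.30 = 46.8, 156×0.09 = 14.04.
cat         O        E   (O−E)²/E
0          82    95.16     1.8199
1          72     46.8    13.5692
≥2          2    14.04    10.3249
Sum = 25.714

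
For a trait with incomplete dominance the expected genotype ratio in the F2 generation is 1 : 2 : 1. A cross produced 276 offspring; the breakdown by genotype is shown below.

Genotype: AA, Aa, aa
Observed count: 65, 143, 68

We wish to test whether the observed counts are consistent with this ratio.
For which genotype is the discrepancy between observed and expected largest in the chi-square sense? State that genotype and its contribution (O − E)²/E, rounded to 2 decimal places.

Ratio total = 4. Expected counts: 276×1/4 = 69, 276×2/4 = 138, 276×1/4 = 69.
AA: (65 − 69)²/69 = 16/69 = 0.232
Aa: (143 − 138)²/138 = 25/138 = 0.181
aa: (68 − 69)²/69 = 1/69 = 0.014
The largest term is for AA: 0.23.

AA, 0.23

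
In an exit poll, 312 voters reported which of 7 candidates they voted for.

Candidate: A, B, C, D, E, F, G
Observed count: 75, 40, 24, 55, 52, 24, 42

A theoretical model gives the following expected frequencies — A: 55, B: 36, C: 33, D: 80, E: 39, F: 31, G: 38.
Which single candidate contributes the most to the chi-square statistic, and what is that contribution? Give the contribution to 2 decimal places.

cat         O        E   (O−E)²/E
A          75       55      7.273
B          40       36      0.444
C          24       33      2.455
D          55       80      7.813
E          52       39      4.333
F          24       31      1.581
G          42       38      0.421
The largest term is for D: 7.81.

D, 7.81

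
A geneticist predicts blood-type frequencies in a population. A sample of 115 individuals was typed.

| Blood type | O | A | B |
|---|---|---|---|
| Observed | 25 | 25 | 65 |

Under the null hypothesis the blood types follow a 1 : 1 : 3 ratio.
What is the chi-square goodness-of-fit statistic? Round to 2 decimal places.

0.58

Ratio total = 5. Expected counts: 115×1/5 = 23, 115×1/5 = 23, 115×3/5 = 69.
cat         O        E   (O−E)²/E
O          25       23      0.174
A          25       23      0.174
B          65       69      0.232
Sum = 0.58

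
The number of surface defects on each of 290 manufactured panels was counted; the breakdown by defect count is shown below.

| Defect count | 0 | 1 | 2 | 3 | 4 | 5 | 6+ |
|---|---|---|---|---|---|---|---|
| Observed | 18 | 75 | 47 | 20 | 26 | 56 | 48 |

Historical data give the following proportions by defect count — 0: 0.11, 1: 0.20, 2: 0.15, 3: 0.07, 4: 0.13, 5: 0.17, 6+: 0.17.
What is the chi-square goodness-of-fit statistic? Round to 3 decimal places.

Expected counts E_i = n·p_i: 290×0.11 = 31.9, 290×0.20 = 58, 290×0.15 = 43.5, 290×0.07 = 20.3, 290×0.13 = 37.7, 290×0.17 = 49.3, 290×0.17 = 49.3.
cat         O        E   (O−E)²/E
0          18     31.9     6.0567
1          75       58     4.9828
2          47     43.5     0.2816
3          20     20.3     0.0044
4          26     37.7     3.6310
5          56     49.3     0.9105
6+         48     49.3     0.0343
Sum = 15.901

15.901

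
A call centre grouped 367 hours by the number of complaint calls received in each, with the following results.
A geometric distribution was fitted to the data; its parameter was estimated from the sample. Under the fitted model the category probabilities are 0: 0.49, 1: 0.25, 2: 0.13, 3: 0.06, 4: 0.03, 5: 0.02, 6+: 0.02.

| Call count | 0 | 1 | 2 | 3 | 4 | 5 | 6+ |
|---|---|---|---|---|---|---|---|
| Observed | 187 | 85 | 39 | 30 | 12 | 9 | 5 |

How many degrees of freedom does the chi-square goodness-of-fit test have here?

5

There are k = 7 categories and 1 parameter estimated from the data, so df = 7 − 1 − 1 = 5.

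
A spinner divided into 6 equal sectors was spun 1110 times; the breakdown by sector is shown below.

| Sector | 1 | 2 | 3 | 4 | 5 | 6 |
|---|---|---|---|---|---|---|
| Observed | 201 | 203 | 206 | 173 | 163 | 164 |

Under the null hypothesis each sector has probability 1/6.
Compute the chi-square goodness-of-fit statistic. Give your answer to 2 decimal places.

Expected count for each of the 6 categories: 1110/6 = 185.
cat         O        E   (O−E)²/E
1         201      185      1.384
2         203      185      1.751
3         206      185      2.384
4         173      185      0.778
5         163      185      2.616
6         164      185      2.384
Sum = 11.30

11.30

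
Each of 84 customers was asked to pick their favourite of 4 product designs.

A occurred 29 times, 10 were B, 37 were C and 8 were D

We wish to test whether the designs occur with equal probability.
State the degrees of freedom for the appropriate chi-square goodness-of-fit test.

3

There are k = 4 categories and no parameters were estimated from the data, so df = 4 − 1 = 3.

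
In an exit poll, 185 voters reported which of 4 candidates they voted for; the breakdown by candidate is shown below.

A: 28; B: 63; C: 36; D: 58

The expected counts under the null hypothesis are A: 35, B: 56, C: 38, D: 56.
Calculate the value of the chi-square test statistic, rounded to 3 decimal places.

2.452

cat         O        E   (O−E)²/E
A          28       35     1.4000
B          63       56     0.8750
C          36       38     0.1053
D          58       56     0.0714
Sum = 2.452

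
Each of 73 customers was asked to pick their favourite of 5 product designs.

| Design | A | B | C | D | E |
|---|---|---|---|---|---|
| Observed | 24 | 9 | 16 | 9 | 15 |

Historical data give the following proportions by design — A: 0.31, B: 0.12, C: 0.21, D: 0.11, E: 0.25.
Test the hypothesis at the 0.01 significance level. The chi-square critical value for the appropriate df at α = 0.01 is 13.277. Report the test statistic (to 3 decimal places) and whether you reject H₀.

Expected counts E_i = n·p_i: 73×0.31 = 22.63, 73×0.12 = 8.76, 73×0.21 = 15.33, 73×0.11 = 8.03, 73×0.25 = 18.25.
χ² = (24−22.63)²/22.63 + (9−8.76)²/8.76 + (16−15.33)²/15.33 + (9−8.03)²/8.03 + (15−18.25)²/18.25
   = 0.0829 + 0.0066 + 0.0293 + 0.1172 + 0.5788
Sum = 0.815
df = 4. Since 0.815 < 13.277, we do not reject H₀.

0.815; do not reject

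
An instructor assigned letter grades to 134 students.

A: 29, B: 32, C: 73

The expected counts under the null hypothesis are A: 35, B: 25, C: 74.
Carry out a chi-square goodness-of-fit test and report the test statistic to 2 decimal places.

A: (29 − 35)²/35 = 36/35 = 1.029
B: (32 − 25)²/25 = 49/25 = 1.960
C: (73 − 74)²/74 = 1/74 = 0.014
Sum = 3.00

3.00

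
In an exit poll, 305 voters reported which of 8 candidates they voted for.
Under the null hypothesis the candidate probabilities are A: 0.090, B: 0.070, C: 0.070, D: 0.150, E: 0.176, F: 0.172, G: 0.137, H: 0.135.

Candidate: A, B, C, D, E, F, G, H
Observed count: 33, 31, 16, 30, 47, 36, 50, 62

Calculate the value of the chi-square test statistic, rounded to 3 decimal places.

Expected counts E_i = n·p_i: 305×0.090 = 27.45, 305×0.070 = 21.35, 305×0.070 = 21.35, 305×0.150 = 45.75, 305×0.176 = 53.68, 305×0.172 = 52.46, 305×0.137 = 41.785, 305×0.135 = 41.175.
cat         O        E   (O−E)²/E
A          33    27.45     1.1221
B          31    21.35     4.3617
C          16    21.35     1.3406
D          30    45.75     5.4221
E          47    53.68     0.8313
F          36    52.46     5.1645
G          50   41.785     1.6151
H          62   41.175    10.5326
Sum = 30.390

30.390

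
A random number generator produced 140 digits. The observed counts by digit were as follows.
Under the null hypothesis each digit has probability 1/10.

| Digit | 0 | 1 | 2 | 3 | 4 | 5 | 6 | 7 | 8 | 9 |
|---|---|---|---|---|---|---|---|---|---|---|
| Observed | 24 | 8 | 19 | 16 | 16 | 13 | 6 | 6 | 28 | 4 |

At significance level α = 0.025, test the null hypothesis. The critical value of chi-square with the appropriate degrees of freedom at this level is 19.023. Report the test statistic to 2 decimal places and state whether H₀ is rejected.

42.43; reject

Expected count for each of the 10 categories: 140/10 = 14.
cat         O        E   (O−E)²/E
0          24       14      7.143
1           8       14      2.571
2          19       14      1.786
3          16       14      0.286
4          16       14      0.286
5          13       14      0.071
6           6       14      4.571
7           6       14      4.571
8          28       14     14.000
9           4       14      7.143
Sum = 42.43
df = 9. Since 42.43 > 19.023, we reject H₀.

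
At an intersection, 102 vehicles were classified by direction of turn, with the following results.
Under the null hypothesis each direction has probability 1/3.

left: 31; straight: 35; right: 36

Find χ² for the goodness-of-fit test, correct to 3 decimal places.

0.412

Under H₀ each category has probability 1/3, so each expected count is 102/3 = 34.
left: (31 − 34)²/34 = 9/34 = 0.2647
straight: (35 − 34)²/34 = 1/34 = 0.0294
right: (36 − 34)²/34 = 4/34 = 0.1176
Sum = 0.412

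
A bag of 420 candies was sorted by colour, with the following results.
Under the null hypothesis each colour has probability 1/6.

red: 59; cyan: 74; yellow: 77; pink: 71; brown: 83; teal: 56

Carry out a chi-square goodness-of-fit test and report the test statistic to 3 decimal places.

7.886

Under H₀ each category has probability 1/6, so each expected count is 420/6 = 70.
red: (59 − 70)²/70 = 121/70 = 1.7286
cyan: (74 − 70)²/70 = 16/70 = 0.2286
yellow: (77 − 70)²/70 = 49/70 = 0.7000
pink: (71 − 70)²/70 = 1/70 = 0.0143
brown: (83 − 70)²/70 = 169/70 = 2.4143
teal: (56 − 70)²/70 = 196/70 = 2.8000
Sum = 7.886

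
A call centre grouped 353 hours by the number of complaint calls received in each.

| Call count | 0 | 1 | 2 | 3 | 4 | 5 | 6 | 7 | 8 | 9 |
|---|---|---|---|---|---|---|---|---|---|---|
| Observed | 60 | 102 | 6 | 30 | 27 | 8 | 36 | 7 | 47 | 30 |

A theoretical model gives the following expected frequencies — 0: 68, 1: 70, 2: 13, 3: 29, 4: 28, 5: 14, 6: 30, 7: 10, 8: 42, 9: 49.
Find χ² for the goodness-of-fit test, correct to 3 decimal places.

χ² = (60−68)²/68 + (102−70)²/70 + (6−13)²/13 + (30−29)²/29 + (27−28)²/28 + (8−14)²/14 + (36−30)²/30 + (7−10)²/10 + (47−42)²/42 + (30−49)²/49
   = 0.9412 + 14.6286 + 3.7692 + 0.0345 + 0.0357 + 2.5714 + 1.2000 + 0.9000 + 0.5952 + 7.3673
Sum = 32.043

32.043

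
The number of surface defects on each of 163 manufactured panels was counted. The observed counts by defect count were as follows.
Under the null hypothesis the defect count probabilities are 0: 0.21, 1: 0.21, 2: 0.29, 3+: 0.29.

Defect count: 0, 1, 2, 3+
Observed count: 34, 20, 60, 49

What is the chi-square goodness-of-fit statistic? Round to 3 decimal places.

9.409

Expected counts E_i = n·p_i: 163×0.21 = 34.23, 163×0.21 = 34.23, 163×0.29 = 47.27, 163×0.29 = 47.27.
0: (34 − 34.23)²/34.23 = 0.0529/34.23 = 0.0015
1: (20 − 34.23)²/34.23 = 202.4929/34.23 = 5.9157
2: (60 − 47.27)²/47.27 = 162.0529/47.27 = 3.4282
3+: (49 − 47.27)²/47.27 = 2.9929/47.27 = 0.0633
Sum = 9.409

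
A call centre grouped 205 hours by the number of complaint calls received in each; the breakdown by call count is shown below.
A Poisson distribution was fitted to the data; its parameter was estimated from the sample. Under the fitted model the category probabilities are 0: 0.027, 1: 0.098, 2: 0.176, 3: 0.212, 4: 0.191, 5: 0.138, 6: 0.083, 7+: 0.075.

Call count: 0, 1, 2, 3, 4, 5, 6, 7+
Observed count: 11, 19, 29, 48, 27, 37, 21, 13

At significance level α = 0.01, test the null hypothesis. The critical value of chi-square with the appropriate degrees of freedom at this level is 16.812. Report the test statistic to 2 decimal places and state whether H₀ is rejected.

15.07; do not reject

Expected counts E_i = n·p_i: 205×0.027 = 5.535, 205×0.098 = 20.09, 205×0.176 = 36.08, 205×0.212 = 43.46, 205×0.191 = 39.155, 205×0.138 = 28.29, 205×0.083 = 17.015, 205×0.075 = 15.375.
cat         O        E   (O−E)²/E
0          11    5.535      5.396
1          19    20.09      0.059
2          29    36.08      1.389
3          48    43.46      0.474
4          27   39.155      3.773
5          37    28.29      2.682
6          21   17.015      0.933
7+         13   15.375      0.367
Sum = 15.07
df = 6. Since 15.07 < 16.812, we do not reject H₀.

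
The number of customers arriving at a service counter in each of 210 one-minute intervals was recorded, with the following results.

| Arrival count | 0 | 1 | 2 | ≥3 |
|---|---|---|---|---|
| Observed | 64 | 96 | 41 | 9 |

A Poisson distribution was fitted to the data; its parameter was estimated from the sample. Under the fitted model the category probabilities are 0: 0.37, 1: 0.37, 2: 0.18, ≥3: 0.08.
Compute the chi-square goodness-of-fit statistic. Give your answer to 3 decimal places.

10.618

Expected counts E_i = n·p_i: 210×0.37 = 77.7, 210×0.37 = 77.7, 210×0.18 = 37.8, 210×0.08 = 16.8.
0: (64 − 77.7)²/77.7 = 187.69/77.7 = 2.4156
1: (96 − 77.7)²/77.7 = 334.89/77.7 = 4.3100
2: (41 − 37.8)²/37.8 = 10.24/37.8 = 0.2709
≥3: (9 − 16.8)²/16.8 = 60.84/16.8 = 3.6214
Sum = 10.618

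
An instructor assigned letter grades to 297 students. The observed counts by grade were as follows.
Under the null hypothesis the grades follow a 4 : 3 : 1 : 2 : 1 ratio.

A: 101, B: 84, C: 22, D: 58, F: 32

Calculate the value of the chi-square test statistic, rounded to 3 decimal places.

Ratio total = 11. Expected counts: 297×4/11 = 108, 297×3/11 = 81, 297×1/11 = 27, 297×2/11 = 54, 297×1/11 = 27.
χ² = (101−108)²/108 + (84−81)²/81 + (22−27)²/27 + (58−54)²/54 + (32−27)²/27
   = 0.4537 + 0.1111 + 0.9259 + 0.2963 + 0.9259
Sum = 2.713

2.713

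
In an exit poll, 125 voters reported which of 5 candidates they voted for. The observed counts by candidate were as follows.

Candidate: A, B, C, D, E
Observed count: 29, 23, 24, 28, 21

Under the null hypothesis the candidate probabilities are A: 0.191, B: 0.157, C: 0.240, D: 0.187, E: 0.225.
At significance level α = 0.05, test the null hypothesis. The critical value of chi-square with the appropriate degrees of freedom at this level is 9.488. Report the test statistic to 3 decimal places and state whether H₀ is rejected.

5.601; do not reject

Expected counts E_i = n·p_i: 125×0.191 = 23.875, 125×0.157 = 19.625, 125×0.240 = 30, 125×0.187 = 23.375, 125×0.225 = 28.125.
cat         O        E   (O−E)²/E
A          29   23.875     1.1001
B          23   19.625     0.5804
C          24       30     1.2000
D          28   23.375     0.9151
E          21   28.125     1.8050
Sum = 5.601
df = 4. Since 5.601 < 9.488, we do not reject H₀.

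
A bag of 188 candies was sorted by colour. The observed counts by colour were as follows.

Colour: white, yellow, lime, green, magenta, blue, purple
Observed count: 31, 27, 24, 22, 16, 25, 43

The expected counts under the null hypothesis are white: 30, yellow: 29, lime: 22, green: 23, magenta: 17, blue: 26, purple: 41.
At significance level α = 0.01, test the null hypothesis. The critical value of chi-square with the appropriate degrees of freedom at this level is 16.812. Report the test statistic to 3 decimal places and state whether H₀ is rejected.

χ² = (31−30)²/30 + (27−29)²/29 + (24−22)²/22 + (22−23)²/23 + (16−17)²/17 + (25−26)²/26 + (43−41)²/41
   = 0.0333 + 0.1379 + 0.1818 + 0.0435 + 0.0588 + 0.0385 + 0.0976
Sum = 0.591
df = 6. Since 0.591 < 16.812, we do not reject H₀.

0.591; do not reject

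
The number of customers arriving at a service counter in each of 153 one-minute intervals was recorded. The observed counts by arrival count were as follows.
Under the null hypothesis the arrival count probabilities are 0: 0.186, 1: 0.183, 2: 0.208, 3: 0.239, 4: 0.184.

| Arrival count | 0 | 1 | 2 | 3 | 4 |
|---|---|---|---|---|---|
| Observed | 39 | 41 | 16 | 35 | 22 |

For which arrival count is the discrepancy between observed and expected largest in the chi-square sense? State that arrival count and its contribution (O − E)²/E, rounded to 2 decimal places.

Expected counts E_i = n·p_i: 153×0.186 = 28.458, 153×0.183 = 27.999, 153×0.208 = 31.824, 153×0.239 = 36.567, 153×0.184 = 28.152.
0: (39 − 28.458)²/28.458 = 111.133764/28.458 = 3.905
1: (41 − 27.999)²/27.999 = 169.026001/27.999 = 6.037
2: (16 − 31.824)²/31.824 = 250.398976/31.824 = 7.868
3: (35 − 36.567)²/36.567 = 2.455489/36.567 = 0.067
4: (22 − 28.152)²/28.152 = 37.847104/28.152 = 1.344
The largest term is for 2: 7.87.

2, 7.87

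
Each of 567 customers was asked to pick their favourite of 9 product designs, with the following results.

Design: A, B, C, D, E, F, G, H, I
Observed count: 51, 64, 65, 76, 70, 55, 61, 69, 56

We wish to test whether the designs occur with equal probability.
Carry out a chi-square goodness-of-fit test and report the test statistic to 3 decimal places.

Under H₀ each category has probability 1/9, so each expected count is 567/9 = 63.
χ² = (51−63)²/63 + (64−63)²/63 + (65−63)²/63 + (76−63)²/63 + (70−63)²/63 + (55−63)²/63 + (61−63)²/63 + (69−63)²/63 + (56−63)²/63
   = 2.2857 + 0.0159 + 0.0635 + 2.6825 + 0.7778 + 1.0159 + 0.0635 + 0.5714 + 0.7778
Sum = 8.254

8.254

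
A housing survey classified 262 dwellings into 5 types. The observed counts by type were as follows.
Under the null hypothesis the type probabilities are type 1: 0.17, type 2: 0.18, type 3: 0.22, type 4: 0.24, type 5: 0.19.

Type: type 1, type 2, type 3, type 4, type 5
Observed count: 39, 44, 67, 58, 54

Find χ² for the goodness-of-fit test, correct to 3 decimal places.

Expected counts E_i = n·p_i: 262×0.17 = 44.54, 262×0.18 = 47.16, 262×0.22 = 57.64, 262×0.24 = 62.88, 262×0.19 = 49.78.
cat         O        E   (O−E)²/E
type 1     39    44.54     0.6891
type 2     44    47.16     0.2117
type 3     67    57.64     1.5199
type 4     58    62.88     0.3787
type 5     54    49.78     0.3577
Sum = 3.157

3.157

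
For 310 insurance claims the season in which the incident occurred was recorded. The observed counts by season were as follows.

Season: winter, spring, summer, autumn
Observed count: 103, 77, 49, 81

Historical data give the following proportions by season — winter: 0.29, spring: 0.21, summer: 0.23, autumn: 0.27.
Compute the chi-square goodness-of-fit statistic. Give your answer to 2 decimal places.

Expected counts E_i = n·p_i: 310×0.29 = 89.9, 310×0.21 = 65.1, 310×0.23 = 71.3, 310×0.27 = 83.7.
cat         O        E   (O−E)²/E
winter    103     89.9      1.909
spring     77     65.1      2.175
summer     49     71.3      6.975
autumn     81     83.7      0.087
Sum = 11.15

11.15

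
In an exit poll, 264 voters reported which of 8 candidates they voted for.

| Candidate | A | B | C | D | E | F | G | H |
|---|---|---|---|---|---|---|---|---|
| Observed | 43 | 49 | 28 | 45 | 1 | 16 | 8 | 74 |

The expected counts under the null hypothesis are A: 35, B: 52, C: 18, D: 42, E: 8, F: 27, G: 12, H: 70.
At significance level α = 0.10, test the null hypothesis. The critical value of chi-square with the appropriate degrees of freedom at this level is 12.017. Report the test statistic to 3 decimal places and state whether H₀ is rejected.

χ² = (43−35)²/35 + (49−52)²/52 + (28−18)²/18 + (45−42)²/42 + (1−8)²/8 + (16−27)²/27 + (8−12)²/12 + (74−70)²/70
   = 1.8286 + 0.1731 + 5.5556 + 0.2143 + 6.1250 + 4.4815 + 1.3333 + 0.2286
Sum = 19.940
df = 7. Since 19.940 > 12.017, we reject H₀.

19.940; reject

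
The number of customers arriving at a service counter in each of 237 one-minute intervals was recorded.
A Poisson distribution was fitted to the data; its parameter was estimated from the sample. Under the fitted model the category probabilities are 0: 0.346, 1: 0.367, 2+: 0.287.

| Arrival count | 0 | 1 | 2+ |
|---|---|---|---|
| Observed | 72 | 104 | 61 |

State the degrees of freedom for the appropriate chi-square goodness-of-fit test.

There are k = 3 categories and 1 parameter estimated from the data, so df = 3 − 1 − 1 = 1.

1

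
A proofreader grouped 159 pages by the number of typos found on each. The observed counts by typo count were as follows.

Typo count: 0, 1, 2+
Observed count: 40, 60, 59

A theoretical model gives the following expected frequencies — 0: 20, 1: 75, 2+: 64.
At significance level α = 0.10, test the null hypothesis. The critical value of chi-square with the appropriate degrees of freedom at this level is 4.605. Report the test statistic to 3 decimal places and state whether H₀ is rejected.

0: (40 − 20)²/20 = 400/20 = 20.0000
1: (60 − 75)²/75 = 225/75 = 3.0000
2+: (59 − 64)²/64 = 25/64 = 0.3906
Sum = 23.391
df = 2. Since 23.391 > 4.605, we reject H₀.

23.391; reject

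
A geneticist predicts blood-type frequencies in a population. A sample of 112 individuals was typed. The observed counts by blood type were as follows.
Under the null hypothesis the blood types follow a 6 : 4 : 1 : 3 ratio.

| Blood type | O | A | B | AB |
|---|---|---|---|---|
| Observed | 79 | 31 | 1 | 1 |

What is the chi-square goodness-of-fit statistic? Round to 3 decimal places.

48.219

Ratio total = 14. Expected counts: 112×6/14 = 48, 112×4/14 = 32, 112×1/14 = 8, 112×3/14 = 24.
cat         O        E   (O−E)²/E
O          79       48    20.0208
A          31       32     0.0313
B           1        8     6.1250
AB          1       24    22.0417
Sum = 48.219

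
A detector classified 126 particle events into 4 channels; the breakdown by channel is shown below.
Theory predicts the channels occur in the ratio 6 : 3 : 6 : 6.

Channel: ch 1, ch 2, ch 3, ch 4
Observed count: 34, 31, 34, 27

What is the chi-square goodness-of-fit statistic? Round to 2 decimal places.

Ratio total = 21. Expected counts: 126×6/21 = 36, 126×3/21 = 18, 126×6/21 = 36, 126×6/21 = 36.
χ² = (34−36)²/36 + (31−18)²/18 + (34−36)²/36 + (27−36)²/36
   = 0.111 + 9.389 + 0.111 + 2.250
Sum = 11.86

11.86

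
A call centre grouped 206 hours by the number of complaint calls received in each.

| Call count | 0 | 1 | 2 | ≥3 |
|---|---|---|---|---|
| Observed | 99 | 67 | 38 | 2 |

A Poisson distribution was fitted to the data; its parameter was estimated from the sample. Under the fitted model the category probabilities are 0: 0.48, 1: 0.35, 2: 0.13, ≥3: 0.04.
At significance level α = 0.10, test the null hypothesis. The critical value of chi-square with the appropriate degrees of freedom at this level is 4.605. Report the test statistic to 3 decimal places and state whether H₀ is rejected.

Expected counts E_i = n·p_i: 206×0.48 = 98.88, 206×0.35 = 72.1, 206×0.13 = 26.78, 206×0.04 = 8.24.
χ² = (99−98.88)²/98.88 + (67−72.1)²/72.1 + (38−26.78)²/26.78 + (2−8.24)²/8.24
   = 0.0001 + 0.3607 + 4.7008 + 4.7254
Sum = 9.787
df = 2. Since 9.787 > 4.605, we reject H₀.

9.787; reject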